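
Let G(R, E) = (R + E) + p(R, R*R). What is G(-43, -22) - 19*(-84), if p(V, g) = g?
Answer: 3380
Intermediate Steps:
G(R, E) = E + R + R² (G(R, E) = (R + E) + R*R = (E + R) + R² = E + R + R²)
G(-43, -22) - 19*(-84) = (-22 - 43 + (-43)²) - 19*(-84) = (-22 - 43 + 1849) + 1596 = 1784 + 1596 = 3380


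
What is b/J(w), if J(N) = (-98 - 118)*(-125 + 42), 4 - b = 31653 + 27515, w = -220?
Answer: -14791/4482 ≈ -3.3001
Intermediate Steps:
b = -59164 (b = 4 - (31653 + 27515) = 4 - 1*59168 = 4 - 59168 = -59164)
J(N) = 17928 (J(N) = -216*(-83) = 17928)
b/J(w) = -59164/17928 = -59164*1/17928 = -14791/4482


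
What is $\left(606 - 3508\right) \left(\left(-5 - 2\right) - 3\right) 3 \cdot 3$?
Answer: $261180$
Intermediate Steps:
$\left(606 - 3508\right) \left(\left(-5 - 2\right) - 3\right) 3 \cdot 3 = \left(606 - 3508\right) \left(-7 - 3\right) 3 \cdot 3 = - 2902 \left(-10\right) 3 \cdot 3 = - 2902 \left(\left(-30\right) 3\right) = \left(-2902\right) \left(-90\right) = 261180$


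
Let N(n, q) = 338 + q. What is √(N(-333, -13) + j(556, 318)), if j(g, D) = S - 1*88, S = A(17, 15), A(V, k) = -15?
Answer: √222 ≈ 14.900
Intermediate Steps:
S = -15
j(g, D) = -103 (j(g, D) = -15 - 1*88 = -15 - 88 = -103)
√(N(-333, -13) + j(556, 318)) = √((338 - 13) - 103) = √(325 - 103) = √222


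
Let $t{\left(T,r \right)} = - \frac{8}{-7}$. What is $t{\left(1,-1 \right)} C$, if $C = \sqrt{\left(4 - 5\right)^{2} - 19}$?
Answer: $\frac{24 i \sqrt{2}}{7} \approx 4.8487 i$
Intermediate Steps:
$t{\left(T,r \right)} = \frac{8}{7}$ ($t{\left(T,r \right)} = \left(-8\right) \left(- \frac{1}{7}\right) = \frac{8}{7}$)
$C = 3 i \sqrt{2}$ ($C = \sqrt{\left(-1\right)^{2} - 19} = \sqrt{1 - 19} = \sqrt{-18} = 3 i \sqrt{2} \approx 4.2426 i$)
$t{\left(1,-1 \right)} C = \frac{8 \cdot 3 i \sqrt{2}}{7} = \frac{24 i \sqrt{2}}{7}$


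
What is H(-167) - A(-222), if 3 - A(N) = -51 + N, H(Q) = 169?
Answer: -107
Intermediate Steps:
A(N) = 54 - N (A(N) = 3 - (-51 + N) = 3 + (51 - N) = 54 - N)
H(-167) - A(-222) = 169 - (54 - 1*(-222)) = 169 - (54 + 222) = 169 - 1*276 = 169 - 276 = -107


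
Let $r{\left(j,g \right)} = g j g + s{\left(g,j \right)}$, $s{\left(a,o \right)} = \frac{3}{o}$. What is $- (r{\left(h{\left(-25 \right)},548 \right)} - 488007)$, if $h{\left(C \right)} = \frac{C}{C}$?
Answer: $187700$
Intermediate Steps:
$h{\left(C \right)} = 1$
$r{\left(j,g \right)} = \frac{3}{j} + j g^{2}$ ($r{\left(j,g \right)} = g j g + \frac{3}{j} = j g^{2} + \frac{3}{j} = \frac{3}{j} + j g^{2}$)
$- (r{\left(h{\left(-25 \right)},548 \right)} - 488007) = - (\left(\frac{3}{1} + 1 \cdot 548^{2}\right) - 488007) = - (\left(3 \cdot 1 + 1 \cdot 300304\right) - 488007) = - (\left(3 + 300304\right) - 488007) = - (300307 - 488007) = \left(-1\right) \left(-187700\right) = 187700$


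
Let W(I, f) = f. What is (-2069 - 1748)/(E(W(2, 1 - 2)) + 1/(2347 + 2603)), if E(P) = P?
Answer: 18894150/4949 ≈ 3817.8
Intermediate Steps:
(-2069 - 1748)/(E(W(2, 1 - 2)) + 1/(2347 + 2603)) = (-2069 - 1748)/((1 - 2) + 1/(2347 + 2603)) = -3817/(-1 + 1/4950) = -3817/(-4949/4950) = -3817*(-4950/4949) = 18894150/4949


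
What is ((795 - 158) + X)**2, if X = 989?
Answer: 2643876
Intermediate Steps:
((795 - 158) + X)**2 = ((795 - 158) + 989)**2 = (637 + 989)**2 = 1626**2 = 2643876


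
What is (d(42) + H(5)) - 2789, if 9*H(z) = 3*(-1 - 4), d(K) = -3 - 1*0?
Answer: -8381/3 ≈ -2793.7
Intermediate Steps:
d(K) = -3 (d(K) = -3 + 0 = -3)
H(z) = -5/3 (H(z) = (3*(-1 - 4))/9 = (3*(-5))/9 = (⅑)*(-15) = -5/3)
(d(42) + H(5)) - 2789 = (-3 - 5/3) - 2789 = -14/3 - 2789 = -8381/3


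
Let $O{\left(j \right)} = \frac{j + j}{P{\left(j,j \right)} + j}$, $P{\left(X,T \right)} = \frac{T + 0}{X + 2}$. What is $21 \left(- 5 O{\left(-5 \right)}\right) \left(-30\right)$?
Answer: $9450$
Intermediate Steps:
$P{\left(X,T \right)} = \frac{T}{2 + X}$
$O{\left(j \right)} = \frac{2 j}{j + \frac{j}{2 + j}}$ ($O{\left(j \right)} = \frac{j + j}{\frac{j}{2 + j} + j} = \frac{2 j}{j + \frac{j}{2 + j}}$)
$21 \left(- 5 O{\left(-5 \right)}\right) \left(-30\right) = 21 \left(- 5 \frac{2 \left(2 - 5\right)}{3 - 5}\right) \left(-30\right) = 21 \left(- 5 \cdot 2 \frac{1}{-2} \left(-3\right)\right) \left(-30\right) = 21 \left(- 5 \cdot 2 \left(- \frac{1}{2}\right) \left(-3\right)\right) \left(-30\right) = 21 \left(\left(-5\right) 3\right) \left(-30\right) = 21 \left(-15\right) \left(-30\right) = \left(-315\right) \left(-30\right) = 9450$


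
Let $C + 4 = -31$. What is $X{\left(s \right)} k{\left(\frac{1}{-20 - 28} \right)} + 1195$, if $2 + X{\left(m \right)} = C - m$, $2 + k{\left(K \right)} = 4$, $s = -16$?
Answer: $1153$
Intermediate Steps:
$C = -35$ ($C = -4 - 31 = -35$)
$k{\left(K \right)} = 2$ ($k{\left(K \right)} = -2 + 4 = 2$)
$X{\left(m \right)} = -37 - m$ ($X{\left(m \right)} = -2 - \left(35 + m\right) = -37 - m$)
$X{\left(s \right)} k{\left(\frac{1}{-20 - 28} \right)} + 1195 = \left(-37 - -16\right) 2 + 1195 = \left(-37 + 16\right) 2 + 1195 = \left(-21\right) 2 + 1195 = -42 + 1195 = 1153$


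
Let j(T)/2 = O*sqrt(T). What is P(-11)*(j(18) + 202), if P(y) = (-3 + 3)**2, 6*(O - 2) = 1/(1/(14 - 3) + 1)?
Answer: 0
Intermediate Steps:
O = 155/72 (O = 2 + 1/(6*(1/(14 - 3) + 1)) = 2 + 1/(6*(1/11 + 1)) = 2 + 1/(6*(12/11)) = 2 + (1/6)*(11/12) = 2 + 11/72 = 155/72 ≈ 2.1528)
j(T) = 155*sqrt(T)/36 (j(T) = 2*(155*sqrt(T)/72) = 155*sqrt(T)/36)
P(y) = 0 (P(y) = 0**2 = 0)
P(-11)*(j(18) + 202) = 0*(155*sqrt(18)/36 + 202) = 0*(155*(3*sqrt(2))/36 + 202) = 0*(155*sqrt(2)/12 + 202) = 0*(202 + 155*sqrt(2)/12) = 0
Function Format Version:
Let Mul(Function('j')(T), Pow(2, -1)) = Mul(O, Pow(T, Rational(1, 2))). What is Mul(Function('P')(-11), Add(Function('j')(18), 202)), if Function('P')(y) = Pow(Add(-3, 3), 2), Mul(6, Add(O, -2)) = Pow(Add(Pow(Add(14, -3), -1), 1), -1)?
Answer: 0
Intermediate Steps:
O = Rational(155, 72) (O = Add(2, Mul(Rational(1, 6), Pow(Add(Pow(Add(14, -3), -1), 1), -1))) = Add(2, Mul(Rational(1, 6), Pow(Add(Pow(11, -1), 1), -1))) = Add(2, Mul(Rational(1, 6), Pow(Add(Rational(1, 11), 1), -1))) = Add(2, Mul(Rational(1, 6), Pow(Rational(12, 11), -1))) = Add(2, Mul(Rational(1, 6), Rational(11, 12))) = Add(2, Rational(11, 72)) = Rational(155, 72) ≈ 2.1528)
Function('j')(T) = Mul(Rational(155, 36), Pow(T, Rational(1, 2))) (Function('j')(T) = Mul(2, Mul(Rational(155, 72), Pow(T, Rational(1, 2)))) = Mul(Rational(155, 36), Pow(T, Rational(1, 2))))
Function('P')(y) = 0 (Function('P')(y) = Pow(0, 2) = 0)
Mul(Function('P')(-11), Add(Function('j')(18), 202)) = Mul(0, Add(Mul(Rational(155, 36), Pow(18, Rational(1, 2))), 202)) = Mul(0, Add(Mul(Rational(155, 36), Mul(3, Pow(2, Rational(1, 2)))), 202)) = Mul(0, Add(Mul(Rational(155, 12), Pow(2, Rational(1, 2))), 202)) = Mul(0, Add(202, Mul(Rational(155, 12), Pow(2, Rational(1, 2))))) = 0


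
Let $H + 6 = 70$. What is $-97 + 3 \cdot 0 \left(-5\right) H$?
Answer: $-97$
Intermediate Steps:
$H = 64$ ($H = -6 + 70 = 64$)
$-97 + 3 \cdot 0 \left(-5\right) H = -97 + 3 \cdot 0 \left(-5\right) 64 = -97 + 0 \left(-5\right) 64 = -97 + 0 \cdot 64 = -97 + 0 = -97$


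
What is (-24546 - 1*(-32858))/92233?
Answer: 8312/92233 ≈ 0.090120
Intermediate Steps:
(-24546 - 1*(-32858))/92233 = (-24546 + 32858)*(1/92233) = 8312*(1/92233) = 8312/92233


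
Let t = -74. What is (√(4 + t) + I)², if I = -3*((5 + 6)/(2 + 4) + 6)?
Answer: 1929/4 - 47*I*√70 ≈ 482.25 - 393.23*I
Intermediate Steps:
I = -47/2 (I = -3*(11/6 + 6) = -3*47/6 = -47/2 ≈ -23.500)
(√(4 + t) + I)² = (√(4 - 74) - 47/2)² = (√(-70) - 47/2)² = (I*√70 - 47/2)² = (-47/2 + I*√70)²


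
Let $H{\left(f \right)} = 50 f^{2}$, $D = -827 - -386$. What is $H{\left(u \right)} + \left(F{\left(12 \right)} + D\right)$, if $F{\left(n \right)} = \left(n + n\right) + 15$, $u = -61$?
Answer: $185648$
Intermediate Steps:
$D = -441$ ($D = -827 + 386 = -441$)
$F{\left(n \right)} = 15 + 2 n$ ($F{\left(n \right)} = 2 n + 15 = 15 + 2 n$)
$H{\left(u \right)} + \left(F{\left(12 \right)} + D\right) = 50 \left(-61\right)^{2} + \left(\left(15 + 2 \cdot 12\right) - 441\right) = 50 \cdot 3721 + \left(\left(15 + 24\right) - 441\right) = 186050 + \left(39 - 441\right) = 186050 - 402 = 185648$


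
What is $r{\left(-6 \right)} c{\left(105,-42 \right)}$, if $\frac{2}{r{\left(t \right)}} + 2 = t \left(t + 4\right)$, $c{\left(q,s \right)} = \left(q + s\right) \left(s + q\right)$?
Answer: $\frac{3969}{5} \approx 793.8$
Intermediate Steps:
$c{\left(q,s \right)} = \left(q + s\right)^{2}$ ($c{\left(q,s \right)} = \left(q + s\right) \left(q + s\right) = \left(q + s\right)^{2}$)
$r{\left(t \right)} = \frac{2}{-2 + t \left(4 + t\right)}$ ($r{\left(t \right)} = \frac{2}{-2 + t \left(t + 4\right)} = \frac{2}{-2 + t \left(4 + t\right)}$)
$r{\left(-6 \right)} c{\left(105,-42 \right)} = \frac{2}{-2 + \left(-6\right)^{2} + 4 \left(-6\right)} \left(105 - 42\right)^{2} = \frac{2}{-2 + 36 - 24} \cdot 63^{2} = \frac{2}{10} \cdot 3969 = 2 \cdot \frac{1}{10} \cdot 3969 = \frac{1}{5} \cdot 3969 = \frac{3969}{5}$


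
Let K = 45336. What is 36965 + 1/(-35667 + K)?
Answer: 357414586/9669 ≈ 36965.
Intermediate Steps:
36965 + 1/(-35667 + K) = 36965 + 1/(-35667 + 45336) = 36965 + 1/9669 = 357414586/9669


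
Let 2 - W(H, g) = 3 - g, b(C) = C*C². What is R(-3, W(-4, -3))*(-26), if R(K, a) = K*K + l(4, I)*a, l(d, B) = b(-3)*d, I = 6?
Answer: -11466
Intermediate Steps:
b(C) = C³
W(H, g) = -1 + g (W(H, g) = 2 - (3 - g) = 2 + (-3 + g) = -1 + g)
l(d, B) = -27*d (l(d, B) = (-3)³*d = -27*d)
R(K, a) = K² - 108*a (R(K, a) = K*K + (-27*4)*a = K² - 108*a)
R(-3, W(-4, -3))*(-26) = ((-3)² - 108*(-1 - 3))*(-26) = (9 - 108*(-4))*(-26) = (9 + 432)*(-26) = 441*(-26) = -11466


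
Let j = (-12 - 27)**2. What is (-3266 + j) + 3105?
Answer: 1360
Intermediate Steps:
j = 1521 (j = (-39)**2 = 1521)
(-3266 + j) + 3105 = (-3266 + 1521) + 3105 = -1745 + 3105 = 1360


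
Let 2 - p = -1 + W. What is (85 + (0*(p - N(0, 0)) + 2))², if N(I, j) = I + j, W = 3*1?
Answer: 7569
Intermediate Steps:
W = 3
p = 0 (p = 2 - (-1 + 3) = 2 - 1*2 = 2 - 2 = 0)
(85 + (0*(p - N(0, 0)) + 2))² = (85 + (0*(0 - (0 + 0)) + 2))² = (85 + (0*(0 - 1*0) + 2))² = (85 + (0*(0 + 0) + 2))² = (85 + (0*0 + 2))² = (85 + (0 + 2))² = (85 + 2)² = 87² = 7569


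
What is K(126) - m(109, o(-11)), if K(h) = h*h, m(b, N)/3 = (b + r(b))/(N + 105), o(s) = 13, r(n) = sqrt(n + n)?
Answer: 1873041/118 - 3*sqrt(218)/118 ≈ 15873.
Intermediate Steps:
r(n) = sqrt(2)*sqrt(n) (r(n) = sqrt(2*n) = sqrt(2)*sqrt(n))
m(b, N) = 3*(b + sqrt(2)*sqrt(b))/(105 + N) (m(b, N) = 3*((b + sqrt(2)*sqrt(b))/(N + 105)) = 3*((b + sqrt(2)*sqrt(b))/(105 + N)) = 3*(b + sqrt(2)*sqrt(b))/(105 + N))
K(h) = h**2
K(126) - m(109, o(-11)) = 126**2 - 3*(109 + sqrt(2)*sqrt(109))/(105 + 13) = 15876 - 3*(109 + sqrt(218))/118 = 15876 - (327/118 + 3*sqrt(218)/118) = 15876 + (-327/118 - 3*sqrt(218)/118) = 1873041/118 - 3*sqrt(218)/118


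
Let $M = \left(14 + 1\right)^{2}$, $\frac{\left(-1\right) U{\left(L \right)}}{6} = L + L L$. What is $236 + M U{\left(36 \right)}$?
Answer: $-1797964$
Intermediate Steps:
$U{\left(L \right)} = - 6 L - 6 L^{2}$ ($U{\left(L \right)} = - 6 \left(L + L L\right) = - 6 \left(L + L^{2}\right) = - 6 L - 6 L^{2}$)
$M = 225$ ($M = 15^{2} = 225$)
$236 + M U{\left(36 \right)} = 236 + 225 \left(\left(-6\right) 36 \left(1 + 36\right)\right) = 236 + 225 \left(\left(-6\right) 36 \cdot 37\right) = 236 + 225 \left(-7992\right) = 236 - 1798200 = -1797964$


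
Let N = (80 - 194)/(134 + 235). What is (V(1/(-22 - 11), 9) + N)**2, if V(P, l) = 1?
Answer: 7225/15129 ≈ 0.47756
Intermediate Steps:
N = -38/123 (N = -114/369 = -114*1/369 = -38/123 ≈ -0.30894)
(V(1/(-22 - 11), 9) + N)**2 = (1 - 38/123)**2 = (85/123)**2 = 7225/15129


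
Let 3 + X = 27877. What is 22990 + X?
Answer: 50864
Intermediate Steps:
X = 27874 (X = -3 + 27877 = 27874)
22990 + X = 22990 + 27874 = 50864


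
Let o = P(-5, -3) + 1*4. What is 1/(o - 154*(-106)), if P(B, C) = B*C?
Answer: 1/16343 ≈ 6.1188e-5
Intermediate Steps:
o = 19 (o = -5*(-3) + 1*4 = 15 + 4 = 19)
1/(o - 154*(-106)) = 1/(19 - 154*(-106)) = 1/(19 + 16324) = 1/16343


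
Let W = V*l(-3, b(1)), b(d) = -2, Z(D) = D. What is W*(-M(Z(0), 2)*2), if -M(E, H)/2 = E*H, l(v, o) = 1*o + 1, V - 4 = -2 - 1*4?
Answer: 0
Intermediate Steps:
V = -2 (V = 4 + (-2 - 1*4) = 4 + (-2 - 4) = 4 - 6 = -2)
l(v, o) = 1 + o (l(v, o) = o + 1 = 1 + o)
M(E, H) = -2*E*H
W = 2 (W = -2*(1 - 2) = -2*(-1) = 2)
W*(-M(Z(0), 2)*2) = 2*(-(-2)*0*2*2) = 2*(-1*0*2) = 2*(0*2) = 2*0 = 0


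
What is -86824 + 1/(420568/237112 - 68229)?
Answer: -175574343279879/2022186760 ≈ -86824.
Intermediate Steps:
-86824 + 1/(420568/237112 - 68229) = -86824 + 1/(420568*(1/237112) - 68229) = -86824 + 1/(52571/29639 - 68229) = -86824 + 1/(-2022186760/29639) = -86824 - 29639/2022186760 = -175574343279879/2022186760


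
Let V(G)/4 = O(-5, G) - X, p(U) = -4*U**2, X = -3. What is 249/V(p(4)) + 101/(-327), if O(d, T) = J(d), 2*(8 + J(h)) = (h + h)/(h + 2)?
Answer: -248309/13080 ≈ -18.984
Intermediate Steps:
J(h) = -8 + h/(2 + h) (J(h) = -8 + ((h + h)/(h + 2))/2 = -8 + ((2*h)/(2 + h))/2 = -8 + (2*h/(2 + h))/2 = -8 + h/(2 + h))
O(d, T) = (-16 - 7*d)/(2 + d)
V(G) = -40/3 (V(G) = 4*((-16 - 7*(-5))/(2 - 5) - 1*(-3)) = 4*((-16 + 35)/(-3) + 3) = 4*(-1/3*19 + 3) = 4*(-19/3 + 3) = 4*(-10/3) = -40/3)
249/V(p(4)) + 101/(-327) = 249/(-40/3) + 101/(-327) = 249*(-3/40) + 101*(-1/327) = -747/40 - 101/327 = -248309/13080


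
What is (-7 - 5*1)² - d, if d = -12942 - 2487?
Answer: 15573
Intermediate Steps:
d = -15429
(-7 - 5*1)² - d = (-7 - 5*1)² - 1*(-15429) = (-7 - 5)² + 15429 = (-12)² + 15429 = 144 + 15429 = 15573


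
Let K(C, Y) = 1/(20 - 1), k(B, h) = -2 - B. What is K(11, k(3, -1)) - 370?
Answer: -7029/19 ≈ -369.95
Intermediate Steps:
K(C, Y) = 1/19
K(11, k(3, -1)) - 370 = 1/19 - 370 = -7029/19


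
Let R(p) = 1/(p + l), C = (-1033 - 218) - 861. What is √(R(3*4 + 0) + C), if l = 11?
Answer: 5*I*√44689/23 ≈ 45.956*I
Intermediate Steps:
C = -2112 (C = -1251 - 861 = -2112)
R(p) = 1/(11 + p) (R(p) = 1/(p + 11) = 1/(11 + p))
√(R(3*4 + 0) + C) = √(1/(11 + (3*4 + 0)) - 2112) = √(1/(11 + (12 + 0)) - 2112) = √(1/(11 + 12) - 2112) = √(1/23 - 2112) = √(-48575/23) = 5*I*√44689/23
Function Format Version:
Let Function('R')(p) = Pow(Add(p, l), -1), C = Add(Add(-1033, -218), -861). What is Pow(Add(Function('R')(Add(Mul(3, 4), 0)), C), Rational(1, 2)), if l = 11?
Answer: Mul(Rational(5, 23), I, Pow(44689, Rational(1, 2))) ≈ Mul(45.956, I)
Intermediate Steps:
C = -2112 (C = Add(-1251, -861) = -2112)
Function('R')(p) = Pow(Add(11, p), -1) (Function('R')(p) = Pow(Add(p, 11), -1) = Pow(Add(11, p), -1))
Pow(Add(Function('R')(Add(Mul(3, 4), 0)), C), Rational(1, 2)) = Pow(Add(Pow(Add(11, Add(Mul(3, 4), 0)), -1), -2112), Rational(1, 2)) = Pow(Add(Pow(Add(11, Add(12, 0)), -1), -2112), Rational(1, 2)) = Pow(Add(Pow(Add(11, 12), -1), -2112), Rational(1, 2)) = Pow(Add(Pow(23, -1), -2112), Rational(1, 2)) = Pow(Add(Rational(1, 23), -2112), Rational(1, 2)) = Pow(Rational(-48575, 23), Rational(1, 2)) = Mul(Rational(5, 23), I, Pow(44689, Rational(1, 2)))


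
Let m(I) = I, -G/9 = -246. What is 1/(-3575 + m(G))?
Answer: -1/1361 ≈ -0.00073475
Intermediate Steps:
G = 2214 (G = -9*(-246) = 2214)
1/(-3575 + m(G)) = 1/(-3575 + 2214) = 1/(-1361) = -1/1361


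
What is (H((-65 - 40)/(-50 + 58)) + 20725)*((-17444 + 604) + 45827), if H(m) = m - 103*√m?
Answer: 4803000965/8 - 2985661*I*√210/4 ≈ 6.0038e+8 - 1.0817e+7*I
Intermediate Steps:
(H((-65 - 40)/(-50 + 58)) + 20725)*((-17444 + 604) + 45827) = (((-65 - 40)/(-50 + 58) - 103*√(-65 - 40)/√(-50 + 58)) + 20725)*((-17444 + 604) + 45827) = ((-105/8 - 103*I*√210/4) + 20725)*(-16840 + 45827) = ((-105*⅛ - 103*I*√210/4) + 20725)*28987 = ((-105/8 - 103*I*√210/4) + 20725)*28987 = (165695/8 - 103*I*√210/4)*28987 = 4803000965/8 - 2985661*I*√210/4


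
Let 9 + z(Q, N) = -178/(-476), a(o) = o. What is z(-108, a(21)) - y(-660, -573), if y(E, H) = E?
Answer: 155027/238 ≈ 651.37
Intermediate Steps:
z(Q, N) = -2053/238 (z(Q, N) = -9 - 178/(-476) = -9 - 178*(-1/476) = -9 + 89/238 = -2053/238)
z(-108, a(21)) - y(-660, -573) = -2053/238 - 1*(-660) = -2053/238 + 660 = 155027/238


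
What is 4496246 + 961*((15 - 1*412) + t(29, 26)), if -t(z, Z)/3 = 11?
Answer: 4083016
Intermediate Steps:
t(z, Z) = -33 (t(z, Z) = -3*11 = -33)
4496246 + 961*((15 - 1*412) + t(29, 26)) = 4496246 + 961*((15 - 1*412) - 33) = 4496246 + 961*((15 - 412) - 33) = 4496246 + 961*(-397 - 33) = 4496246 + 961*(-430) = 4496246 - 413230 = 4083016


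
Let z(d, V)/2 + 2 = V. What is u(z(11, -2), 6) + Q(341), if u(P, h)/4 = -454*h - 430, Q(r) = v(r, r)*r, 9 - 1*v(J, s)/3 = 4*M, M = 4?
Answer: -19777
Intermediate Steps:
v(J, s) = -21 (v(J, s) = 27 - 12*4 = 27 - 3*16 = 27 - 48 = -21)
z(d, V) = -4 + 2*V
Q(r) = -21*r
u(P, h) = -1720 - 1816*h (u(P, h) = 4*(-454*h - 430) = 4*(-430 - 454*h) = -1720 - 1816*h)
u(z(11, -2), 6) + Q(341) = (-1720 - 1816*6) - 21*341 = (-1720 - 10896) - 7161 = -12616 - 7161 = -19777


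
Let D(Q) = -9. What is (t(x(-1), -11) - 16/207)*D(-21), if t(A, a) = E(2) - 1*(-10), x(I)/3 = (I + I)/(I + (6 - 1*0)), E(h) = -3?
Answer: -1433/23 ≈ -62.304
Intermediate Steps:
x(I) = 6*I/(6 + I) (x(I) = 3*((I + I)/(I + (6 - 1*0))) = 3*((2*I)/(I + (6 + 0))) = 3*((2*I)/(I + 6)) = 3*((2*I)/(6 + I)) = 3*(2*I/(6 + I)) = 6*I/(6 + I))
t(A, a) = 7 (t(A, a) = -3 - 1*(-10) = -3 + 10 = 7)
(t(x(-1), -11) - 16/207)*D(-21) = (7 - 16/207)*(-9) = (1433/207)*(-9) = -1433/23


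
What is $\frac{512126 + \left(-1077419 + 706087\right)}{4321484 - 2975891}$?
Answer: $\frac{140794}{1345593} \approx 0.10463$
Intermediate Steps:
$\frac{512126 + \left(-1077419 + 706087\right)}{4321484 - 2975891} = \frac{512126 - 371332}{1345593} = 140794 \cdot \frac{1}{1345593} = \frac{140794}{1345593}$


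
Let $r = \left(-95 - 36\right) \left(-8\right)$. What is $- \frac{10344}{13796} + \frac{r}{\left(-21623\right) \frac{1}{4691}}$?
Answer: $- \frac{17011780510}{74577727} \approx -228.11$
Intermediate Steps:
$r = 1048$ ($r = \left(-95 - 36\right) \left(-8\right) = \left(-131\right) \left(-8\right) = 1048$)
$- \frac{10344}{13796} + \frac{r}{\left(-21623\right) \frac{1}{4691}} = - \frac{10344}{13796} + \frac{1048}{\left(-21623\right) \frac{1}{4691}} = \left(-10344\right) \frac{1}{13796} + \frac{1048}{\left(-21623\right) \frac{1}{4691}} = - \frac{2586}{3449} + \frac{1048}{- \frac{21623}{4691}} = - \frac{2586}{3449} + 1048 \left(- \frac{4691}{21623}\right) = - \frac{2586}{3449} - \frac{4916168}{21623} = - \frac{17011780510}{74577727}$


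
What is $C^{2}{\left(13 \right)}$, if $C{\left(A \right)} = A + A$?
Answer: $676$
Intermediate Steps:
$C{\left(A \right)} = 2 A$
$C^{2}{\left(13 \right)} = \left(2 \cdot 13\right)^{2} = 26^{2} = 676$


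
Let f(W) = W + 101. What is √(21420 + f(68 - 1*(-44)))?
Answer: √21633 ≈ 147.08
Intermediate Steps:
f(W) = 101 + W
√(21420 + f(68 - 1*(-44))) = √(21420 + (101 + (68 - 1*(-44)))) = √(21420 + (101 + (68 + 44))) = √(21420 + (101 + 112)) = √(21420 + 213) = √21633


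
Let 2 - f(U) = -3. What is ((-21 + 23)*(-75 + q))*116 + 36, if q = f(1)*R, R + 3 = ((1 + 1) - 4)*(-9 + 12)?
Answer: -27804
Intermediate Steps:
f(U) = 5 (f(U) = 2 - 1*(-3) = 2 + 3 = 5)
R = -9 (R = -3 + ((1 + 1) - 4)*(-9 + 12) = -3 + (2 - 4)*3 = -3 - 2*3 = -3 - 6 = -9)
q = -45 (q = 5*(-9) = -45)
((-21 + 23)*(-75 + q))*116 + 36 = ((-21 + 23)*(-75 - 45))*116 + 36 = (2*(-120))*116 + 36 = -240*116 + 36 = -27840 + 36 = -27804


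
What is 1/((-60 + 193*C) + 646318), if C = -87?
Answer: 1/629467 ≈ 1.5886e-6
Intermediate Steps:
1/((-60 + 193*C) + 646318) = 1/((-60 + 193*(-87)) + 646318) = 1/((-60 - 16791) + 646318) = 1/(-16851 + 646318) = 1/629467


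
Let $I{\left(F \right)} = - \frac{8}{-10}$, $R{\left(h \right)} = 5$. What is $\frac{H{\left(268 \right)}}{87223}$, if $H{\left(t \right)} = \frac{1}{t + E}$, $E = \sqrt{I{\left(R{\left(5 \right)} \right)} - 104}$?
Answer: $\frac{335}{7842132707} - \frac{i \sqrt{645}}{15684265414} \approx 4.2718 \cdot 10^{-8} - 1.6193 \cdot 10^{-9} i$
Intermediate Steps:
$I{\left(F \right)} = \frac{4}{5}$ ($I{\left(F \right)} = \left(-8\right) \left(- \frac{1}{10}\right) = \frac{4}{5}$)
$E = \frac{2 i \sqrt{645}}{5}$ ($E = \sqrt{\frac{4}{5} - 104} = \sqrt{- \frac{516}{5}} = \frac{2 i \sqrt{645}}{5} \approx 10.159 i$)
$H{\left(t \right)} = \frac{1}{t + \frac{2 i \sqrt{645}}{5}}$
$\frac{H{\left(268 \right)}}{87223} = \frac{5 \frac{1}{5 \cdot 268 + 2 i \sqrt{645}}}{87223} = \frac{5}{1340 + 2 i \sqrt{645}} \cdot \frac{1}{87223} = \frac{5}{87223 \left(1340 + 2 i \sqrt{645}\right)}$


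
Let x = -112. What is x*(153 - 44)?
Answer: -12208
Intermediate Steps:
x*(153 - 44) = -112*(153 - 44) = -112*109 = -12208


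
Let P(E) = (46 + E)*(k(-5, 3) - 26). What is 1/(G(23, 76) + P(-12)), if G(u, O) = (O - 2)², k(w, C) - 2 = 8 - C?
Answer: 1/4830 ≈ 0.00020704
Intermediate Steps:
k(w, C) = 10 - C (k(w, C) = 2 + (8 - C) = 10 - C)
P(E) = -874 - 19*E (P(E) = (46 + E)*((10 - 1*3) - 26) = (46 + E)*((10 - 3) - 26) = (46 + E)*(7 - 26) = (46 + E)*(-19) = -874 - 19*E)
G(u, O) = (-2 + O)²
1/(G(23, 76) + P(-12)) = 1/((-2 + 76)² + (-874 - 19*(-12))) = 1/(74² + (-874 + 228)) = 1/(5476 - 646) = 1/4830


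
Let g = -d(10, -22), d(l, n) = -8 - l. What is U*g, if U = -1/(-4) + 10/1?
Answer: 369/2 ≈ 184.50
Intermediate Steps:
g = 18 (g = -(-8 - 1*10) = -(-8 - 10) = -1*(-18) = 18)
U = 41/4 (U = -1*(-1/4) + 10*1 = 1/4 + 10 = 41/4 ≈ 10.250)
U*g = (41/4)*18 = 369/2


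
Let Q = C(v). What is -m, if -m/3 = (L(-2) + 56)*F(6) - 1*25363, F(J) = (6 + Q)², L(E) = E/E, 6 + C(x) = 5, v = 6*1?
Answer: -71814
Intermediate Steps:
v = 6
C(x) = -1 (C(x) = -6 + 5 = -1)
Q = -1
L(E) = 1
F(J) = 25 (F(J) = (6 - 1)² = 5² = 25)
m = 71814 (m = -3*((1 + 56)*25 - 1*25363) = -3*(57*25 - 25363) = -3*(1425 - 25363) = -3*(-23938) = 71814)
-m = -1*71814 = -71814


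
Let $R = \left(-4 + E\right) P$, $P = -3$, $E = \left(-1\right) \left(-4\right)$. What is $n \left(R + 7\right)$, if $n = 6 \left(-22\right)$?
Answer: $-924$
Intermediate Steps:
$E = 4$
$n = -132$
$R = 0$ ($R = \left(-4 + 4\right) \left(-3\right) = 0 \left(-3\right) = 0$)
$n \left(R + 7\right) = - 132 \left(0 + 7\right) = \left(-132\right) 7 = -924$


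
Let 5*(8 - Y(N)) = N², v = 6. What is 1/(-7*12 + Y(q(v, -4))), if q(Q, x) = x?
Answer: -5/396 ≈ -0.012626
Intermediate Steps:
Y(N) = 8 - N²/5
1/(-7*12 + Y(q(v, -4))) = 1/(-7*12 + (8 - ⅕*(-4)²)) = 1/(-84 + (8 - ⅕*16)) = 1/(-84 + (8 - 16/5)) = 1/(-84 + 24/5) = 1/(-396/5) = -5/396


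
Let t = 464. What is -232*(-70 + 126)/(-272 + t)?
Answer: -203/3 ≈ -67.667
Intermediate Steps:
-232*(-70 + 126)/(-272 + t) = -232*(-70 + 126)/(-272 + 464) = -232/(192/56) = -232/(192*(1/56)) = -232/24/7 = -232*7/24 = -203/3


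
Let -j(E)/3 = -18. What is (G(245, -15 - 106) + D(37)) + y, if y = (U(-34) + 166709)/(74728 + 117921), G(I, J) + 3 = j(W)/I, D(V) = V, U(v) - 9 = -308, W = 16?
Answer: 1655939666/47199005 ≈ 35.084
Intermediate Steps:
U(v) = -299 (U(v) = 9 - 308 = -299)
j(E) = 54 (j(E) = -3*(-18) = 54)
G(I, J) = -3 + 54/I
y = 166410/192649 (y = (-299 + 166709)/(74728 + 117921) = 166410/192649 ≈ 0.86380)
(G(245, -15 - 106) + D(37)) + y = ((-3 + 54/245) + 37) + 166410/192649 = (-681/245 + 37) + 166410/192649 = 8384/245 + 166410/192649 = 1655939666/47199005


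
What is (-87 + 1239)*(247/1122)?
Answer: 47424/187 ≈ 253.60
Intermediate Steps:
(-87 + 1239)*(247/1122) = 1152*(247*(1/1122)) = 1152*(247/1122) = 47424/187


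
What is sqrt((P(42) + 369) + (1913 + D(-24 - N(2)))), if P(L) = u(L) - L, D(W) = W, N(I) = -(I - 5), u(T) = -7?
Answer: sqrt(2206) ≈ 46.968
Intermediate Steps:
N(I) = 5 - I (N(I) = -(-5 + I) = 5 - I)
P(L) = -7 - L
sqrt((P(42) + 369) + (1913 + D(-24 - N(2)))) = sqrt(((-7 - 1*42) + 369) + (1913 + (-24 - (5 - 1*2)))) = sqrt(((-7 - 42) + 369) + (1913 + (-24 - (5 - 2)))) = sqrt((-49 + 369) + (1913 + (-24 - 1*3))) = sqrt(320 + (1913 + (-24 - 3))) = sqrt(320 + (1913 - 27)) = sqrt(320 + 1886) = sqrt(2206)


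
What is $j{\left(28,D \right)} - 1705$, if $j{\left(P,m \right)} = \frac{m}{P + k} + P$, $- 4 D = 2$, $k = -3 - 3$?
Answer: $- \frac{73789}{44} \approx -1677.0$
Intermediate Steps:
$k = -6$ ($k = -3 - 3 = -6$)
$D = - \frac{1}{2}$ ($D = \left(- \frac{1}{4}\right) 2 = - \frac{1}{2} \approx -0.5$)
$j{\left(P,m \right)} = P + \frac{m}{-6 + P}$ ($j{\left(P,m \right)} = \frac{m}{P - 6} + P = \frac{m}{-6 + P} + P = P + \frac{m}{-6 + P}$)
$j{\left(28,D \right)} - 1705 = \frac{- \frac{1}{2} + 28^{2} - 168}{-6 + 28} - 1705 = \frac{- \frac{1}{2} + 784 - 168}{22} - 1705 = \frac{1}{22} \cdot \frac{1231}{2} - 1705 = \frac{1231}{44} - 1705 = - \frac{73789}{44}$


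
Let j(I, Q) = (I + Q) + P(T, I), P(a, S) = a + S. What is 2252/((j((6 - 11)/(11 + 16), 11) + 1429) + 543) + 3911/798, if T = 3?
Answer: 64549531/10695594 ≈ 6.0351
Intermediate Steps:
P(a, S) = S + a
j(I, Q) = 3 + Q + 2*I (j(I, Q) = (I + Q) + (I + 3) = (I + Q) + (3 + I) = 3 + Q + 2*I)
2252/((j((6 - 11)/(11 + 16), 11) + 1429) + 543) + 3911/798 = 2252/(((3 + 11 + 2*((6 - 11)/(11 + 16))) + 1429) + 543) + 3911/798 = 2252/(((3 + 11 + 2*(-5/27)) + 1429) + 543) + 3911*(1/798) = 2252/(((3 + 11 + 2*(-5*1/27)) + 1429) + 543) + 3911/798 = 2252/(((3 + 11 + 2*(-5/27)) + 1429) + 543) + 3911/798 = 2252/(((3 + 11 - 10/27) + 1429) + 543) + 3911/798 = 2252/((368/27 + 1429) + 543) + 3911/798 = 2252/(38951/27 + 543) + 3911/798 = 2252/(53612/27) + 3911/798 = 2252*(27/53612) + 3911/798 = 15201/13403 + 3911/798 = 64549531/10695594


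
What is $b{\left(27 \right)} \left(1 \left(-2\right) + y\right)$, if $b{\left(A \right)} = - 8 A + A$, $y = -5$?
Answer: $1323$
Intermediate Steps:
$b{\left(A \right)} = - 7 A$
$b{\left(27 \right)} \left(1 \left(-2\right) + y\right) = \left(-7\right) 27 \left(1 \left(-2\right) - 5\right) = - 189 \left(-2 - 5\right) = \left(-189\right) \left(-7\right) = 1323$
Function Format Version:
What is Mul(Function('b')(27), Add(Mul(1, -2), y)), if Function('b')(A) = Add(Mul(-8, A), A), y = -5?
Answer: 1323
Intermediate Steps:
Function('b')(A) = Mul(-7, A)
Mul(Function('b')(27), Add(Mul(1, -2), y)) = Mul(Mul(-7, 27), Add(Mul(1, -2), -5)) = Mul(-189, Add(-2, -5)) = Mul(-189, -7) = 1323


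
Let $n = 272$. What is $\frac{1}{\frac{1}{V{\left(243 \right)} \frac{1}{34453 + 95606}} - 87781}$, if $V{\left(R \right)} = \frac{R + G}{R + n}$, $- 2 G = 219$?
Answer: $\frac{89}{36841081} \approx 2.4158 \cdot 10^{-6}$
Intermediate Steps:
$G = - \frac{219}{2}$ ($G = \left(- \frac{1}{2}\right) 219 = - \frac{219}{2} \approx -109.5$)
$V{\left(R \right)} = \frac{- \frac{219}{2} + R}{272 + R}$ ($V{\left(R \right)} = \frac{R - \frac{219}{2}}{R + 272} = \frac{- \frac{219}{2} + R}{272 + R}$)
$\frac{1}{\frac{1}{V{\left(243 \right)} \frac{1}{34453 + 95606}} - 87781} = \frac{1}{\frac{1}{\frac{- \frac{219}{2} + 243}{272 + 243} \frac{1}{34453 + 95606}} - 87781} = \frac{1}{\frac{1}{\frac{1}{515} \cdot \frac{267}{2} \cdot \frac{1}{130059}} - 87781} = \frac{1}{\frac{\frac{1}{\frac{1}{130059}}}{\frac{1}{515} \cdot \frac{267}{2}} - 87781} = \frac{1}{\frac{1}{\frac{267}{1030}} \cdot 130059 - 87781} = \frac{1}{\frac{1030}{267} \cdot 130059 - 87781} = \frac{1}{\frac{44653590}{89} - 87781} = \frac{1}{\frac{36841081}{89}} = \frac{89}{36841081}$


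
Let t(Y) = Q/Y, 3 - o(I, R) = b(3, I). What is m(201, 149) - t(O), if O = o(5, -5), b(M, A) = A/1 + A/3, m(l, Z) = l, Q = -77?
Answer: 180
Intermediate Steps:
b(M, A) = 4*A/3 (b(M, A) = A*1 + A*(1/3) = A + A/3 = 4*A/3)
o(I, R) = 3 - 4*I/3
O = -11/3 (O = 3 - 4/3*5 = 3 - 20/3 = -11/3 ≈ -3.6667)
t(Y) = -77/Y
m(201, 149) - t(O) = 201 - (-77)/(-11/3) = 201 - (-77)*(-3)/11 = 201 - 1*21 = 201 - 21 = 180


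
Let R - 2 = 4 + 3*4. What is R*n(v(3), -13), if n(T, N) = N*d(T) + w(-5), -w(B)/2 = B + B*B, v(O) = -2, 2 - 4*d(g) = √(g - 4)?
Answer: -837 + 117*I*√6/2 ≈ -837.0 + 143.3*I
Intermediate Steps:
d(g) = ½ - √(-4 + g)/4 (d(g) = ½ - √(g - 4)/4 = ½ - √(-4 + g)/4)
w(B) = -2*B - 2*B² (w(B) = -2*(B + B*B) = -2*(B + B²) = -2*B - 2*B²)
n(T, N) = -40 + N*(½ - √(-4 + T)/4) (n(T, N) = N*(½ - √(-4 + T)/4) - 2*(-5)*(1 - 5) = N*(½ - √(-4 + T)/4) - 2*(-5)*(-4) = N*(½ - √(-4 + T)/4) - 40 = -40 + N*(½ - √(-4 + T)/4))
R = 18 (R = 2 + (4 + 3*4) = 2 + (4 + 12) = 2 + 16 = 18)
R*n(v(3), -13) = 18*(-40 - ¼*(-13)*(-2 + √(-4 - 2))) = 18*(-40 - ¼*(-13)*(-2 + √(-6))) = 18*(-40 - ¼*(-13)*(-2 + I*√6)) = 18*(-40 + (-13/2 + 13*I*√6/4)) = 18*(-93/2 + 13*I*√6/4) = -837 + 117*I*√6/2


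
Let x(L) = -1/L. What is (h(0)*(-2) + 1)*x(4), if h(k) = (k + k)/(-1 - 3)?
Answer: -¼ ≈ -0.25000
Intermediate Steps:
h(k) = -k/2 (h(k) = (2*k)/(-4) = (2*k)*(-¼) = -k/2)
(h(0)*(-2) + 1)*x(4) = (-½*0*(-2) + 1)*(-1/4) = (0*(-2) + 1)*(-1*¼) = (0 + 1)*(-¼) = 1*(-¼) = -¼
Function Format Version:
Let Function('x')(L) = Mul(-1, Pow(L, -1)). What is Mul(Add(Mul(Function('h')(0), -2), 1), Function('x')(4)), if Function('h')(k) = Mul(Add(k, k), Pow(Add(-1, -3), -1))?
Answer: Rational(-1, 4) ≈ -0.25000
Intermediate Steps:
Function('h')(k) = Mul(Rational(-1, 2), k) (Function('h')(k) = Mul(Mul(2, k), Pow(-4, -1)) = Mul(Mul(2, k), Rational(-1, 4)) = Mul(Rational(-1, 2), k))
Mul(Add(Mul(Function('h')(0), -2), 1), Function('x')(4)) = Mul(Add(Mul(Mul(Rational(-1, 2), 0), -2), 1), Mul(-1, Pow(4, -1))) = Mul(Add(Mul(0, -2), 1), Mul(-1, Rational(1, 4))) = Mul(Add(0, 1), Rational(-1, 4)) = Mul(1, Rational(-1, 4)) = Rational(-1, 4)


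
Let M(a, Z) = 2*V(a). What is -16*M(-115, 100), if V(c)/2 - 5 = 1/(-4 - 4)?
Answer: -312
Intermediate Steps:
V(c) = 39/4 (V(c) = 10 + 2/(-4 - 4) = 10 + 2/(-8) = 10 + 2*(-⅛) = 10 - ¼ = 39/4)
M(a, Z) = 39/2 (M(a, Z) = 2*(39/4) = 39/2)
-16*M(-115, 100) = -16*39/2 = -312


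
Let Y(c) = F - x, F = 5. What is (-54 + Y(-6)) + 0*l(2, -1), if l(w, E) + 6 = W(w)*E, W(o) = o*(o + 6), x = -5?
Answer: -44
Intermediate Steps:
Y(c) = 10 (Y(c) = 5 - 1*(-5) = 5 + 5 = 10)
W(o) = o*(6 + o)
l(w, E) = -6 + E*w*(6 + w) (l(w, E) = -6 + (w*(6 + w))*E = -6 + E*w*(6 + w))
(-54 + Y(-6)) + 0*l(2, -1) = (-54 + 10) + 0*(-6 - 1*2*(6 + 2)) = -44 + 0*(-6 - 1*2*8) = -44 + 0*(-6 - 16) = -44 + 0*(-22) = -44 + 0 = -44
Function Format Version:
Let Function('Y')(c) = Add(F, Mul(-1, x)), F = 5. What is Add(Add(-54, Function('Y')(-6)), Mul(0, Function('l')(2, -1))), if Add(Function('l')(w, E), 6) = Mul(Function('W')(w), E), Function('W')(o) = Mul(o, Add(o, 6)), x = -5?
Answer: -44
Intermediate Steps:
Function('Y')(c) = 10 (Function('Y')(c) = Add(5, Mul(-1, -5)) = Add(5, 5) = 10)
Function('W')(o) = Mul(o, Add(6, o))
Function('l')(w, E) = Add(-6, Mul(E, w, Add(6, w))) (Function('l')(w, E) = Add(-6, Mul(Mul(w, Add(6, w)), E)) = Add(-6, Mul(E, w, Add(6, w))))
Add(Add(-54, Function('Y')(-6)), Mul(0, Function('l')(2, -1))) = Add(Add(-54, 10), Mul(0, Add(-6, Mul(-1, 2, Add(6, 2))))) = Add(-44, Mul(0, Add(-6, Mul(-1, 2, 8)))) = Add(-44, Mul(0, Add(-6, -16))) = Add(-44, Mul(0, -22)) = Add(-44, 0) = -44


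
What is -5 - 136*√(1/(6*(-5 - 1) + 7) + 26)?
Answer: -5 - 136*√21837/29 ≈ -698.01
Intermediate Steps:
-5 - 136*√(1/(6*(-5 - 1) + 7) + 26) = -5 - 136*√(1/(6*(-6) + 7) + 26) = -5 - 136*√(1/(-36 + 7) + 26) = -5 - 136*√(1/(-29) + 26) = -5 - 136*√(-1/29 + 26) = -5 - 136*√21837/29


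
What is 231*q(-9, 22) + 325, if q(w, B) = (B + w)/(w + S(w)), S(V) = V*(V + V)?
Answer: 17576/51 ≈ 344.63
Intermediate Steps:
S(V) = 2*V**2 (S(V) = V*(2*V) = 2*V**2)
q(w, B) = (B + w)/(w + 2*w**2)
231*q(-9, 22) + 325 = 231*((22 - 9)/((-9)*(1 + 2*(-9)))) + 325 = 231*(-1/9*13/(1 - 18)) + 325 = 231*(-1/9*13/(-17)) + 325 = 231*(-1/9*(-1/17)*13) + 325 = 231*(13/153) + 325 = 1001/51 + 325 = 17576/51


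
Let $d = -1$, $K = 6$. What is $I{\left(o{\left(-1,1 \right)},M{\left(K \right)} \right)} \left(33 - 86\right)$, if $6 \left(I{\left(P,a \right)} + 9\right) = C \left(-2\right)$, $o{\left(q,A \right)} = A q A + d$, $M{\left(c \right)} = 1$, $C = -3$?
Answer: $424$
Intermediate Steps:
$o{\left(q,A \right)} = -1 + q A^{2}$ ($o{\left(q,A \right)} = A q A - 1 = q A^{2} - 1 = -1 + q A^{2}$)
$I{\left(P,a \right)} = -8$ ($I{\left(P,a \right)} = -9 + \frac{\left(-3\right) \left(-2\right)}{6} = -9 + \frac{1}{6} \cdot 6 = -9 + 1 = -8$)
$I{\left(o{\left(-1,1 \right)},M{\left(K \right)} \right)} \left(33 - 86\right) = - 8 \left(33 - 86\right) = \left(-8\right) \left(-53\right) = 424$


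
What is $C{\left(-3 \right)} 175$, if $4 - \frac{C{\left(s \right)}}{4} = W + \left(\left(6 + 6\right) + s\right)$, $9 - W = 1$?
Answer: $-9100$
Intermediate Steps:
$W = 8$ ($W = 9 - 1 = 8$)
$C{\left(s \right)} = -64 - 4 s$ ($C{\left(s \right)} = 16 - 4 \left(8 + \left(\left(6 + 6\right) + s\right)\right) = 16 - 4 \left(8 + \left(12 + s\right)\right) = 16 - 4 \left(20 + s\right) = 16 - \left(80 + 4 s\right) = -64 - 4 s$)
$C{\left(-3 \right)} 175 = \left(-64 - -12\right) 175 = \left(-64 + 12\right) 175 = \left(-52\right) 175 = -9100$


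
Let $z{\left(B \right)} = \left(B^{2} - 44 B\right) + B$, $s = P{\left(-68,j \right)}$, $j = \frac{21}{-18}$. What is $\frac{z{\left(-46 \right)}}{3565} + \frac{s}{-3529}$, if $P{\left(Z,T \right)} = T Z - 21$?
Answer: $\frac{1857361}{1640985} \approx 1.1319$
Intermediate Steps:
$j = - \frac{7}{6}$ ($j = 21 \left(- \frac{1}{18}\right) = - \frac{7}{6} \approx -1.1667$)
$P{\left(Z,T \right)} = -21 + T Z$
$s = \frac{175}{3}$ ($s = -21 - - \frac{238}{3} = -21 + \frac{238}{3} = \frac{175}{3} \approx 58.333$)
$z{\left(B \right)} = B^{2} - 43 B$
$\frac{z{\left(-46 \right)}}{3565} + \frac{s}{-3529} = \frac{\left(-46\right) \left(-43 - 46\right)}{3565} + \frac{175}{3 \left(-3529\right)} = \left(-46\right) \left(-89\right) \frac{1}{3565} + \frac{175}{3} \left(- \frac{1}{3529}\right) = 4094 \cdot \frac{1}{3565} - \frac{175}{10587} = \frac{178}{155} - \frac{175}{10587} = \frac{1857361}{1640985}$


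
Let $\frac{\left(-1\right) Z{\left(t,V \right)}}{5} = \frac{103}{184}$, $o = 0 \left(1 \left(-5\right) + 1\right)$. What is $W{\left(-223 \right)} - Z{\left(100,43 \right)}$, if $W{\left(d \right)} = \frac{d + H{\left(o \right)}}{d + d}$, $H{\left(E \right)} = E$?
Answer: $\frac{607}{184} \approx 3.2989$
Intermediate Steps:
$o = 0$ ($o = 0 \left(-5 + 1\right) = 0 \left(-4\right) = 0$)
$Z{\left(t,V \right)} = - \frac{515}{184}$ ($Z{\left(t,V \right)} = - 5 \cdot \frac{103}{184} = - 5 \cdot 103 \cdot \frac{1}{184} = \left(-5\right) \frac{103}{184} = - \frac{515}{184}$)
$W{\left(d \right)} = \frac{1}{2}$ ($W{\left(d \right)} = \frac{d + 0}{d + d} = \frac{d}{2 d} = d \frac{1}{2 d} = \frac{1}{2}$)
$W{\left(-223 \right)} - Z{\left(100,43 \right)} = \frac{1}{2} - - \frac{515}{184} = \frac{1}{2} + \frac{515}{184} = \frac{607}{184}$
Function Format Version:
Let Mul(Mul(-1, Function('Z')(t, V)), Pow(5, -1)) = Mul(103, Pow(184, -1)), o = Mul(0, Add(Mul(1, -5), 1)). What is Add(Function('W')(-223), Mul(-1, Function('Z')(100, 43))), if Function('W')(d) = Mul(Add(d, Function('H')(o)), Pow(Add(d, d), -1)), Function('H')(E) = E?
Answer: Rational(607, 184) ≈ 3.2989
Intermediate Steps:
o = 0 (o = Mul(0, Add(-5, 1)) = Mul(0, -4) = 0)
Function('Z')(t, V) = Rational(-515, 184) (Function('Z')(t, V) = Mul(-5, Mul(103, Pow(184, -1))) = Mul(-5, Mul(103, Rational(1, 184))) = Mul(-5, Rational(103, 184)) = Rational(-515, 184))
Function('W')(d) = Rational(1, 2) (Function('W')(d) = Mul(Add(d, 0), Pow(Add(d, d), -1)) = Mul(d, Pow(Mul(2, d), -1)) = Mul(d, Mul(Rational(1, 2), Pow(d, -1))) = Rational(1, 2))
Add(Function('W')(-223), Mul(-1, Function('Z')(100, 43))) = Add(Rational(1, 2), Mul(-1, Rational(-515, 184))) = Add(Rational(1, 2), Rational(515, 184)) = Rational(607, 184)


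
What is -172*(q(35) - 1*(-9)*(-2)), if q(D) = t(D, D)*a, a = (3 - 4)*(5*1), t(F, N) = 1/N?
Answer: 21844/7 ≈ 3120.6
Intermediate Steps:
a = -5 (a = -1*5 = -5)
q(D) = -5/D
-172*(q(35) - 1*(-9)*(-2)) = -172*(-5/35 - 1*(-9)*(-2)) = -172*(-5*1/35 + 9*(-2)) = -172*(-1/7 - 18) = -172*(-127/7) = 21844/7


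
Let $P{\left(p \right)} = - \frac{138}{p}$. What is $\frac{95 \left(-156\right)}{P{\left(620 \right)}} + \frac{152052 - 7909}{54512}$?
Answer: $\frac{83482992089}{1253776} \approx 66585.0$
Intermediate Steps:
$\frac{95 \left(-156\right)}{P{\left(620 \right)}} + \frac{152052 - 7909}{54512} = \frac{95 \left(-156\right)}{\left(-138\right) \frac{1}{620}} + \frac{152052 - 7909}{54512} = - \frac{14820}{\left(-138\right) \frac{1}{620}} + 144143 \cdot \frac{1}{54512} = - \frac{14820}{- \frac{69}{310}} + \frac{144143}{54512} = \left(-14820\right) \left(- \frac{310}{69}\right) + \frac{144143}{54512} = \frac{1531400}{23} + \frac{144143}{54512} = \frac{83482992089}{1253776}$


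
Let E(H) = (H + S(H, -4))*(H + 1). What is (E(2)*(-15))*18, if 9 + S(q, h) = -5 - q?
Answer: 11340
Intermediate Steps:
S(q, h) = -14 - q (S(q, h) = -9 + (-5 - q) = -14 - q)
E(H) = -14 - 14*H (E(H) = (H + (-14 - H))*(H + 1) = -14*(1 + H) = -14 - 14*H)
(E(2)*(-15))*18 = ((-14 - 14*2)*(-15))*18 = ((-14 - 28)*(-15))*18 = -42*(-15)*18 = 630*18 = 11340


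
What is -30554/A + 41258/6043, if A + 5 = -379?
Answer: 100240447/1160256 ≈ 86.395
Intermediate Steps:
A = -384 (A = -5 - 379 = -384)
-30554/A + 41258/6043 = -30554/(-384) + 41258/6043 = -30554*(-1/384) + 41258*(1/6043) = 15277/192 + 41258/6043 = 100240447/1160256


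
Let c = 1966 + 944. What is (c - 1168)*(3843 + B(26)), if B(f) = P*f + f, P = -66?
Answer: 3750526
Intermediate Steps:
B(f) = -65*f (B(f) = -66*f + f = -65*f)
c = 2910
(c - 1168)*(3843 + B(26)) = (2910 - 1168)*(3843 - 65*26) = 1742*(3843 - 1690) = 1742*2153 = 3750526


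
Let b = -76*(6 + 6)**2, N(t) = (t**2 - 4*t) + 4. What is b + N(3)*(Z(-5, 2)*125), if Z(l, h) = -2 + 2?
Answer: -10944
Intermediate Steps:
Z(l, h) = 0
N(t) = 4 + t**2 - 4*t
b = -10944 (b = -76*12**2 = -76*144 = -10944)
b + N(3)*(Z(-5, 2)*125) = -10944 + (4 + 3**2 - 4*3)*(0*125) = -10944 + (4 + 9 - 12)*0 = -10944 + 1*0 = -10944 + 0 = -10944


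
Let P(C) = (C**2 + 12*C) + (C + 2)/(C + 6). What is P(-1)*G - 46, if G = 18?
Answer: -1202/5 ≈ -240.40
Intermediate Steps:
P(C) = C**2 + 12*C + (2 + C)/(6 + C) (P(C) = (C**2 + 12*C) + (2 + C)/(6 + C) = C**2 + 12*C + (2 + C)/(6 + C))
P(-1)*G - 46 = ((2 + (-1)**3 + 18*(-1)**2 + 73*(-1))/(6 - 1))*18 - 46 = ((2 - 1 + 18*1 - 73)/5)*18 - 46 = ((2 - 1 + 18 - 73)/5)*18 - 46 = ((1/5)*(-54))*18 - 46 = -54/5*18 - 46 = -972/5 - 46 = -1202/5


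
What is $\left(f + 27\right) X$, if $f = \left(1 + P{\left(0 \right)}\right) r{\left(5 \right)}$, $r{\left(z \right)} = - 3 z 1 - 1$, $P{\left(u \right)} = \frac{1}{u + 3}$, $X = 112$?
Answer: $\frac{1904}{3} \approx 634.67$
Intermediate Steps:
$P{\left(u \right)} = \frac{1}{3 + u}$
$r{\left(z \right)} = -1 - 3 z$ ($r{\left(z \right)} = - 3 z - 1 = -1 - 3 z$)
$f = - \frac{64}{3}$ ($f = \left(1 + \frac{1}{3 + 0}\right) \left(-1 - 15\right) = \left(1 + \frac{1}{3}\right) \left(-1 - 15\right) = \left(1 + \frac{1}{3}\right) \left(-16\right) = \frac{4}{3} \left(-16\right) = - \frac{64}{3} \approx -21.333$)
$\left(f + 27\right) X = \left(- \frac{64}{3} + 27\right) 112 = \frac{17}{3} \cdot 112 = \frac{1904}{3}$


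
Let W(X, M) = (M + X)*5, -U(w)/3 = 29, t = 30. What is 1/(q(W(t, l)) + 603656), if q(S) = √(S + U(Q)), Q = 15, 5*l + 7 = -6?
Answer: 301828/182200283143 - 5*√2/364400566286 ≈ 1.6566e-6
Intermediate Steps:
l = -13/5 (l = -7/5 + (⅕)*(-6) = -7/5 - 6/5 = -13/5 ≈ -2.6000)
U(w) = -87 (U(w) = -3*29 = -87)
W(X, M) = 5*M + 5*X
q(S) = √(-87 + S) (q(S) = √(S - 87) = √(-87 + S))
1/(q(W(t, l)) + 603656) = 1/(√(-87 + (5*(-13/5) + 5*30)) + 603656) = 1/(√(-87 + (-13 + 150)) + 603656) = 1/(√(-87 + 137) + 603656) = 1/(√50 + 603656) = 1/(5*√2 + 603656) = 1/(603656 + 5*√2)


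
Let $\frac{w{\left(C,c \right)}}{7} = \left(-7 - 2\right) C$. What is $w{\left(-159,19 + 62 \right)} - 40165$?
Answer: $-30148$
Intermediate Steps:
$w{\left(C,c \right)} = - 63 C$ ($w{\left(C,c \right)} = 7 \left(-7 - 2\right) C = 7 \left(- 9 C\right) = - 63 C$)
$w{\left(-159,19 + 62 \right)} - 40165 = \left(-63\right) \left(-159\right) - 40165 = 10017 - 40165 = -30148$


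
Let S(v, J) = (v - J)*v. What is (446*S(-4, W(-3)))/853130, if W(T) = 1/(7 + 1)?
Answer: 7359/853130 ≈ 0.0086259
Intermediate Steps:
W(T) = 1/8
S(v, J) = v*(v - J)
(446*S(-4, W(-3)))/853130 = (446*(-4*(-4 - 1*1/8)))/853130 = (446*(-4*(-4 - 1/8)))*(1/853130) = (446*(-4*(-33/8)))*(1/853130) = (446*(33/2))*(1/853130) = 7359*(1/853130) = 7359/853130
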